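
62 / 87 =0.71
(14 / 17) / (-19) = -14 / 323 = -0.04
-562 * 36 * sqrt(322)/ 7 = -20232 * sqrt(322)/ 7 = -51864.32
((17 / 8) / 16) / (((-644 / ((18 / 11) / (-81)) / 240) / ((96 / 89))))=170 / 157619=0.00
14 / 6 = 7 / 3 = 2.33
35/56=5/8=0.62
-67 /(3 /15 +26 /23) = -7705 /153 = -50.36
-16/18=-8/9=-0.89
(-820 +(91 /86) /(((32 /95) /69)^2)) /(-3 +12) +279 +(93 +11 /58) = 5214.47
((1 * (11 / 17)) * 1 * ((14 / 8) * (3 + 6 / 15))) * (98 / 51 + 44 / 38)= 57442 / 4845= 11.86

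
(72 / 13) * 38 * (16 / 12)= 3648 / 13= 280.62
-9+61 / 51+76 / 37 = -10850 / 1887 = -5.75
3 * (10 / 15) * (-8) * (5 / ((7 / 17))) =-1360 / 7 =-194.29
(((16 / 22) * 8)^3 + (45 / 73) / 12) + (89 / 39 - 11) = 2853932827 / 15157428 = 188.29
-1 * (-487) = 487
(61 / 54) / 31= 61 / 1674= 0.04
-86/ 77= -1.12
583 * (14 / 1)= 8162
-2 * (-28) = 56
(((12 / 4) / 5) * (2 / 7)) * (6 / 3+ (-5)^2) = 162 / 35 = 4.63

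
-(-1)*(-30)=-30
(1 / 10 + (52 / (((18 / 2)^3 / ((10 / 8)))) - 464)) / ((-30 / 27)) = 3381181 / 8100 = 417.43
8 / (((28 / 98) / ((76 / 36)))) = 532 / 9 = 59.11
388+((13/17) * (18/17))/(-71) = 7961138/20519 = 387.99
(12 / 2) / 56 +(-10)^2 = 2803 / 28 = 100.11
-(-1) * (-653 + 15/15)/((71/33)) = -21516/71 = -303.04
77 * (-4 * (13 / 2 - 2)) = -1386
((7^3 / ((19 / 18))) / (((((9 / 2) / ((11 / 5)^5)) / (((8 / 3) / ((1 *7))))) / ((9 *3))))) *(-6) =-13636510272 / 59375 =-229667.54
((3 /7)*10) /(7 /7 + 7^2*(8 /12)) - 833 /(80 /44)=-6476441 /14140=-458.02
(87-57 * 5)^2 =39204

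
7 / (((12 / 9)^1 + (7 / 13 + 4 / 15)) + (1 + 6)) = 455 / 594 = 0.77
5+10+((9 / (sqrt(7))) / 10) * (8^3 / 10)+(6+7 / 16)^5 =1152 * sqrt(7) / 175+11608469383 / 1048576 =11088.12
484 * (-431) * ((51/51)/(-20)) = 52151/5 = 10430.20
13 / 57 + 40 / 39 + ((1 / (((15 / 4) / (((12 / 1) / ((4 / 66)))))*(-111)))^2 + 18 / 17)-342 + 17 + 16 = -132125328782 / 431132325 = -306.46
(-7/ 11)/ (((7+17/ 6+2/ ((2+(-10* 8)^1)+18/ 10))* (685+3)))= -889/ 9425944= -0.00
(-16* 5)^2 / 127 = 6400 / 127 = 50.39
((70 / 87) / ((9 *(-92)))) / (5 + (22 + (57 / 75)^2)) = -0.00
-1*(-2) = 2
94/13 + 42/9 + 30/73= 35042/2847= 12.31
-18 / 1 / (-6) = 3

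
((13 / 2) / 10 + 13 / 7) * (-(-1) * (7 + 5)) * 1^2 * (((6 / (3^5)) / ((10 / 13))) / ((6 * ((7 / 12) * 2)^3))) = 0.10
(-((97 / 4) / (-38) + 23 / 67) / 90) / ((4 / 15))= 1001 / 81472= 0.01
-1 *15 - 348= -363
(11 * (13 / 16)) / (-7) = -143 / 112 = -1.28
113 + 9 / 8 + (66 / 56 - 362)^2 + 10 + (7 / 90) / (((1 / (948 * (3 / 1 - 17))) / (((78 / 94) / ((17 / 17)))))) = 23851648977 / 184240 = 129459.67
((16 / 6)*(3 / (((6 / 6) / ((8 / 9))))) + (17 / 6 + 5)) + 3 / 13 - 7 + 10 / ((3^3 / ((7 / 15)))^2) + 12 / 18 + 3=10102843 / 852930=11.84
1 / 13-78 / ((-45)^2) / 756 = 254981 / 3316950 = 0.08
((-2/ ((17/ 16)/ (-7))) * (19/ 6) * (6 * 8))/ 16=2128/ 17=125.18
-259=-259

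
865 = 865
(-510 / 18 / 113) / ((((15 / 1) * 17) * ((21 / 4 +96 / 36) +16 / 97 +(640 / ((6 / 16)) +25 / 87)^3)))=-28388796 / 143593042680880617991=-0.00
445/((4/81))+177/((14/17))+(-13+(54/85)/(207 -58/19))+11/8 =169962498081/18445000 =9214.56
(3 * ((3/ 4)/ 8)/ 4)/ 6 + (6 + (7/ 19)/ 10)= 6.05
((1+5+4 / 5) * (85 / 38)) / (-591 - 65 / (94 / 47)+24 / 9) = -0.02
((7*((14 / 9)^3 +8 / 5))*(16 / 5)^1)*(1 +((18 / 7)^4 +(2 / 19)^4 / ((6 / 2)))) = 13132835162796544 / 2443978131525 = 5373.55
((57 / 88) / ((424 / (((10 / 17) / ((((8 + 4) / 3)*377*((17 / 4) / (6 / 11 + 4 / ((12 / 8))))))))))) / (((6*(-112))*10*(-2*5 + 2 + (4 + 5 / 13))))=19 / 1024939711488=0.00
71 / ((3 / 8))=189.33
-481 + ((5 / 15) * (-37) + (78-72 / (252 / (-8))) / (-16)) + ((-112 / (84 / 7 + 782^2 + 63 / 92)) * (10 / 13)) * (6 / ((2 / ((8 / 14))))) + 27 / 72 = -3059438794901 / 6143742150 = -497.98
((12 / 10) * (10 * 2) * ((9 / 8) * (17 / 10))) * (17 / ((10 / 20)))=7803 / 5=1560.60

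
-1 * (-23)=23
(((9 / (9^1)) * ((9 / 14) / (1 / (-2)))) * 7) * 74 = -666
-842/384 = -421/192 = -2.19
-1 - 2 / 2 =-2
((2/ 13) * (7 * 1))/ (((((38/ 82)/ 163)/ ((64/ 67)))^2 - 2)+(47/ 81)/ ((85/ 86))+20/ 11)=193966860131573760/ 72992948172365819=2.66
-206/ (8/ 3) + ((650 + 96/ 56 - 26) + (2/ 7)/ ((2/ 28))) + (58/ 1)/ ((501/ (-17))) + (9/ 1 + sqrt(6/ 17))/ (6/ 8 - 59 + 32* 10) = 4* sqrt(102)/ 17799 + 2695272325/ 4895772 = 550.53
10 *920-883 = 8317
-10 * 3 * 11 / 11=-30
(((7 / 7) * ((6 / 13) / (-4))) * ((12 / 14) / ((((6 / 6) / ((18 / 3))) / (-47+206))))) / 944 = -4293 / 42952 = -0.10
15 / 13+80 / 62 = 985 / 403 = 2.44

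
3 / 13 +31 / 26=37 / 26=1.42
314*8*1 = 2512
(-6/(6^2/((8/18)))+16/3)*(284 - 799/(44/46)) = -287053/99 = -2899.53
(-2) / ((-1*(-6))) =-1 / 3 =-0.33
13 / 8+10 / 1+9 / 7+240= 14163 / 56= 252.91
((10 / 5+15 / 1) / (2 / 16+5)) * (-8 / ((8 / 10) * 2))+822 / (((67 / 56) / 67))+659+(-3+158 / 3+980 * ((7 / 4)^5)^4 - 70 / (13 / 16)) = 31279518041097815027179 / 439529773203456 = 71165868.50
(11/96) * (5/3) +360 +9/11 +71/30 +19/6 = 5806033/15840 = 366.54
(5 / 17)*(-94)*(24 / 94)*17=-120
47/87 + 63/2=5575/174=32.04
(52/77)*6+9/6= 855/154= 5.55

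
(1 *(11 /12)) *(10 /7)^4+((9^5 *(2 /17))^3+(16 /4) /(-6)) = 3954756865311189750 /11796113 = 335259323584.91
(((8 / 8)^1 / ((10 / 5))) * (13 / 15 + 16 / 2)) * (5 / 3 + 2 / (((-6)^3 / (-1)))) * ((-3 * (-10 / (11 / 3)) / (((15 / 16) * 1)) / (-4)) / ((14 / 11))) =-3439 / 270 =-12.74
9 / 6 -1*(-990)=991.50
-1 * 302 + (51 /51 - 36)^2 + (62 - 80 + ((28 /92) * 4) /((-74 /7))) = 904.88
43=43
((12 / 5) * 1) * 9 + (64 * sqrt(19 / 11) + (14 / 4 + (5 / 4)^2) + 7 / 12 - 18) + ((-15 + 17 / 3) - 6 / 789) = 84.02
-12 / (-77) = 0.16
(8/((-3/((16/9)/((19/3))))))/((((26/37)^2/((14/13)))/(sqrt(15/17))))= -613312 * sqrt(255)/6386679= -1.53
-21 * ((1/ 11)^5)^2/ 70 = -3/ 259374246010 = -0.00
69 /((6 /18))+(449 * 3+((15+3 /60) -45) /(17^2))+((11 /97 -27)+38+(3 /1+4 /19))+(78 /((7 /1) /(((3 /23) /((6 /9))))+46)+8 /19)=1538256113061 /980033680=1569.60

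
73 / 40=1.82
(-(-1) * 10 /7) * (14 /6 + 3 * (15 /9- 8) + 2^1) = -440 /21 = -20.95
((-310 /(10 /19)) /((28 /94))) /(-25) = 27683 /350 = 79.09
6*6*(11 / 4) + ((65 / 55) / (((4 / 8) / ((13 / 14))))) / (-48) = 365735 / 3696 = 98.95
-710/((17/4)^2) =-11360/289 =-39.31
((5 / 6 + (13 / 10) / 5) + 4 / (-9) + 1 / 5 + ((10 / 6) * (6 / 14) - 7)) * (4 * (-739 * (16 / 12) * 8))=809991296 / 4725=171426.73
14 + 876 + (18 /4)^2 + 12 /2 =3665 /4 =916.25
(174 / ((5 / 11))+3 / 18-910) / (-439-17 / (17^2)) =268787 / 223920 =1.20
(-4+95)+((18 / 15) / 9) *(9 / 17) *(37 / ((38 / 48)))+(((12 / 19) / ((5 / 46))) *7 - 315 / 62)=13006097 / 100130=129.89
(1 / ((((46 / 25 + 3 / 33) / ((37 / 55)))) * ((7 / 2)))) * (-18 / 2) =-0.90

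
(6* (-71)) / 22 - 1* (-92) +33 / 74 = 59489 / 814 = 73.08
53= 53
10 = 10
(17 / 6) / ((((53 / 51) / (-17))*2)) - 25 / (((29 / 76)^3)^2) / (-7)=1000853052620289 / 882717808364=1133.83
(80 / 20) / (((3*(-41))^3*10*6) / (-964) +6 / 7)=6748 / 195392481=0.00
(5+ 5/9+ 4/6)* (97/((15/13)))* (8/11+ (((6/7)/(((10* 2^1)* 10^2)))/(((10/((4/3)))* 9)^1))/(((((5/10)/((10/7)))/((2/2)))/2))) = 4449029936/11694375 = 380.44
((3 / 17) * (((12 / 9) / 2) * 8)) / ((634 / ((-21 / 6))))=-28 / 5389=-0.01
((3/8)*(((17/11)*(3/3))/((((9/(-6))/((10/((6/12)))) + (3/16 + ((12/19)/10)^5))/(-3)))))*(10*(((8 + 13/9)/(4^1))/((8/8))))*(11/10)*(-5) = 55905672734375/27856362582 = 2006.93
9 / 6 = 3 / 2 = 1.50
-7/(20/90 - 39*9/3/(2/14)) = 63/7369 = 0.01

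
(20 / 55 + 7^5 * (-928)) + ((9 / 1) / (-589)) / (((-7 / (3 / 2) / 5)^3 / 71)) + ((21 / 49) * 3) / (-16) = -15596894.38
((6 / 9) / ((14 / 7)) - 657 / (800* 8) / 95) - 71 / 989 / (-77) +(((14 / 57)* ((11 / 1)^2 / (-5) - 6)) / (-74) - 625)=-624.57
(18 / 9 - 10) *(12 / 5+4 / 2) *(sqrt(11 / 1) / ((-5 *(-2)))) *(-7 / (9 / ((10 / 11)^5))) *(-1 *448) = -100352000 *sqrt(11) / 131769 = -2525.86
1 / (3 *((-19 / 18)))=-6 / 19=-0.32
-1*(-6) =6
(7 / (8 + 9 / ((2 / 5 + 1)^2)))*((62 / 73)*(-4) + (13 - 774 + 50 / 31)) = -592080083 / 1396271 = -424.04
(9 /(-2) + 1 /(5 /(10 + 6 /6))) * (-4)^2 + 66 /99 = -542 /15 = -36.13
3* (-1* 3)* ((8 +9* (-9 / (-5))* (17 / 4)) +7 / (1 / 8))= -23913 / 20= -1195.65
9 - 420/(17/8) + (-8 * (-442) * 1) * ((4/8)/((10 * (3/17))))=813.22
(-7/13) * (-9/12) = 0.40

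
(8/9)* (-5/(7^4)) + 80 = 1728680/21609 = 80.00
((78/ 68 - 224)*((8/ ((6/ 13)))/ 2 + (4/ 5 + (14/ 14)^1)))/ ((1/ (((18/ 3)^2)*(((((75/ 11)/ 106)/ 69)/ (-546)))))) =5947945/ 41487446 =0.14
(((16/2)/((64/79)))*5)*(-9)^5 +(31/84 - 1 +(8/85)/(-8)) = -41633982853/14280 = -2915545.02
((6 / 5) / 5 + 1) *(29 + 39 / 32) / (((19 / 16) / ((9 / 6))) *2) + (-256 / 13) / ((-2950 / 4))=69054901 / 2914600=23.69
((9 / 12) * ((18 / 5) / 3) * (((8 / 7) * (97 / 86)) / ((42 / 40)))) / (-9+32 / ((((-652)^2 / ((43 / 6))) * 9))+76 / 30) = -4175052660 / 24435428927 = -0.17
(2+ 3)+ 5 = 10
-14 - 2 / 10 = -71 / 5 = -14.20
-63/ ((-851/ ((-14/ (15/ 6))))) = -1764/ 4255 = -0.41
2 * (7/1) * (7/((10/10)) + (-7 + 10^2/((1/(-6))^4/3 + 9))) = 777600/4999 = 155.55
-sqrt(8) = -2 * sqrt(2) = -2.83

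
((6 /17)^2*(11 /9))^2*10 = 19360 /83521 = 0.23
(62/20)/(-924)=-31/9240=-0.00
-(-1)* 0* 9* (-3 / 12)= 0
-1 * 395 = -395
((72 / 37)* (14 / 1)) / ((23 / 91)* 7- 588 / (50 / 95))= -65520 / 2682611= -0.02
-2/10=-1/5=-0.20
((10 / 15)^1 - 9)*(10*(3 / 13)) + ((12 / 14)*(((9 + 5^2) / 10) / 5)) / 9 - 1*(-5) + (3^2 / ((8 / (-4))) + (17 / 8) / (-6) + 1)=-1967803 / 109200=-18.02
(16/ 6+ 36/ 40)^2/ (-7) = -11449/ 6300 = -1.82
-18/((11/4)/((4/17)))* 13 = -3744/187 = -20.02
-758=-758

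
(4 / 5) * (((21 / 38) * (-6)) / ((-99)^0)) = -252 / 95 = -2.65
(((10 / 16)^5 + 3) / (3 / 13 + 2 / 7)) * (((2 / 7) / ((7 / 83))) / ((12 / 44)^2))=13242468811 / 48513024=272.97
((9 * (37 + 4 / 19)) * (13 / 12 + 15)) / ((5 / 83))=33976299 / 380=89411.31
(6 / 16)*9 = 27 / 8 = 3.38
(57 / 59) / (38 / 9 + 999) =0.00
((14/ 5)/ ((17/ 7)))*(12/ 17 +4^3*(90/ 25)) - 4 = 1896212/ 7225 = 262.45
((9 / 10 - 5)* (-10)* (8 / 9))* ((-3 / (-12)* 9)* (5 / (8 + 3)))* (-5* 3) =-559.09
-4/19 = -0.21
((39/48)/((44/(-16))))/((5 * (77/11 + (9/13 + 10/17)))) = -0.01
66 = 66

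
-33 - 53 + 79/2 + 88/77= -635/14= -45.36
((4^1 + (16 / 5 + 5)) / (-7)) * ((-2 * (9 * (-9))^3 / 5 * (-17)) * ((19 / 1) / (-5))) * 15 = -62825892138 / 175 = -359005097.93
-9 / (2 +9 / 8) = -72 / 25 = -2.88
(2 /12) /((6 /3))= 1 /12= 0.08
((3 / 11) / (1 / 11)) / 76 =3 / 76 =0.04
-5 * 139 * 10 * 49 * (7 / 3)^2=-16686950 / 9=-1854105.56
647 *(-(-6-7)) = 8411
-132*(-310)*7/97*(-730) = -209101200/97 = -2155682.47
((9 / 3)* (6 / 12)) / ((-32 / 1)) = -3 / 64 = -0.05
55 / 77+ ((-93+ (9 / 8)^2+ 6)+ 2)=-37193 / 448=-83.02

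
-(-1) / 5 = 1 / 5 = 0.20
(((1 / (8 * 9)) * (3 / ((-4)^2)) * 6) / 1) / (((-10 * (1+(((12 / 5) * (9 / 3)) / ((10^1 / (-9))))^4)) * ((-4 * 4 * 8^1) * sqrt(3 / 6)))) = 78125 * sqrt(2) / 11290839629824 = 0.00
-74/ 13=-5.69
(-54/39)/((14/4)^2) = -72/637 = -0.11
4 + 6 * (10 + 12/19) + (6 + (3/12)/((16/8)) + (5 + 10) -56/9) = 113123/1368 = 82.69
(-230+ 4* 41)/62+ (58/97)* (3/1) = 2193/3007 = 0.73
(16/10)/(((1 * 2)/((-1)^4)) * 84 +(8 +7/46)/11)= 4048/426915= 0.01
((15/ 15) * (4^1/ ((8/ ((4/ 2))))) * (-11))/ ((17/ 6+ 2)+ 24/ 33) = -726/ 367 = -1.98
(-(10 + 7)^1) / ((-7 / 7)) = 17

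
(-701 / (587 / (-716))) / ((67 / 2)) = 1003832 / 39329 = 25.52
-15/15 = -1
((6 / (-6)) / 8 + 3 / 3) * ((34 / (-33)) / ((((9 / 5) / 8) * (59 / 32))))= -38080 / 17523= -2.17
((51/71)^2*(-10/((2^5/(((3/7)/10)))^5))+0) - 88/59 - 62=-106493858355494293930537/1677292483442114560000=-63.49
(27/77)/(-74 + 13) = -27/4697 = -0.01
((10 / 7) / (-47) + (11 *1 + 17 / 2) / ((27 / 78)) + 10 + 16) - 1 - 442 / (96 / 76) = -1060487 / 3948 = -268.61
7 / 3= 2.33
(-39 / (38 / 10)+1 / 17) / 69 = -0.15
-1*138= -138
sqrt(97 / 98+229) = sqrt(45078) / 14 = 15.17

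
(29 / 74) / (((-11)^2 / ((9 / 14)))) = 261 / 125356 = 0.00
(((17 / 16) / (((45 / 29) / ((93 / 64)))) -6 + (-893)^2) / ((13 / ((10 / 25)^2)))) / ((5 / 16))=942210751 / 30000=31407.03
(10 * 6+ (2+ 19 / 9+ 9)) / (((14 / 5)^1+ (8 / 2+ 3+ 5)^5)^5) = 1028125 / 13415847754057150470143172365808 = 0.00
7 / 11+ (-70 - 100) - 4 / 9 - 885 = -104426 / 99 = -1054.81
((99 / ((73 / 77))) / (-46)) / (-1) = 2.27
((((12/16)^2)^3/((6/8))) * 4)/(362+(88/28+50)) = 1701/743936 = 0.00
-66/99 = -2/3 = -0.67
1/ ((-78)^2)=1/ 6084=0.00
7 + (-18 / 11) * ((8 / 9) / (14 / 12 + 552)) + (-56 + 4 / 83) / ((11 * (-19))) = 418284895 / 57574693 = 7.27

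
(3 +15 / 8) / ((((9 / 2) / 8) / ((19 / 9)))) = 494 / 27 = 18.30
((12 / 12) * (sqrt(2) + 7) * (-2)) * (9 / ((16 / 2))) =-63 / 4 - 9 * sqrt(2) / 4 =-18.93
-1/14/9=-0.01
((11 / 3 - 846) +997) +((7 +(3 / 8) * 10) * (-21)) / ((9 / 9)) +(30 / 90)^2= -2555 / 36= -70.97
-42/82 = -21/41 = -0.51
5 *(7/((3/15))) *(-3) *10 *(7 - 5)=-10500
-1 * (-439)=439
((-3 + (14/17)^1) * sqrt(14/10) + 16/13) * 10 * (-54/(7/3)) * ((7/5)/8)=-648/13 + 2997 * sqrt(35)/170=54.45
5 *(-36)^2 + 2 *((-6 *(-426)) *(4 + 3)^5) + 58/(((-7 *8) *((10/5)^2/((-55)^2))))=9623385043/112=85923080.74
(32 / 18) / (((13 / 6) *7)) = 32 / 273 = 0.12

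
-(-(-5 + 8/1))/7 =3/7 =0.43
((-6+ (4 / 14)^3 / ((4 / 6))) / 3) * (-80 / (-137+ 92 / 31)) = -338272 / 285033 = -1.19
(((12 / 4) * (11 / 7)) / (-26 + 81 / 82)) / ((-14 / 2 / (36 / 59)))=97416 / 5929441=0.02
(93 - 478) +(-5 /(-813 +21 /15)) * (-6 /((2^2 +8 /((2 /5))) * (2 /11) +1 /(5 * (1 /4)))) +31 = -354.01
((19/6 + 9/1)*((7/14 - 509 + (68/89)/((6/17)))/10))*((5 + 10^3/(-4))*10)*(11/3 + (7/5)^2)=204070758101/24030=8492332.84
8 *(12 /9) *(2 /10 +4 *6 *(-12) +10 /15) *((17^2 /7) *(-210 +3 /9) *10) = 50107569088 /189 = 265119413.16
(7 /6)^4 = 2401 /1296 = 1.85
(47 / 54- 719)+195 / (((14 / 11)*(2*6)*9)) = -1083667 / 1512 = -716.71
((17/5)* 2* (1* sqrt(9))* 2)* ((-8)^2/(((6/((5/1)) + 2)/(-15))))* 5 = -61200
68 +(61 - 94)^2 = 1157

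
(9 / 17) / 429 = 0.00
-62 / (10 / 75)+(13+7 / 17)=-7677 / 17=-451.59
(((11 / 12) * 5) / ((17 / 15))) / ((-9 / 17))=-275 / 36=-7.64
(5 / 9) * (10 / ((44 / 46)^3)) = 304175 / 47916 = 6.35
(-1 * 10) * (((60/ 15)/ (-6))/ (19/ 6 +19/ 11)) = 440/ 323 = 1.36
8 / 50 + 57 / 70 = 341 / 350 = 0.97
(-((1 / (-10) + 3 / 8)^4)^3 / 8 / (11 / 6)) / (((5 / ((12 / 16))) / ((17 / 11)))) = -3968425963953 / 1342177280000000000000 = -0.00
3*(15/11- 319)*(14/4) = -36687/11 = -3335.18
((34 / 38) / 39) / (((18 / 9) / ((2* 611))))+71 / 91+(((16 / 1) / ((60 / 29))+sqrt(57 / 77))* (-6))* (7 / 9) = -1656556 / 77805- 2* sqrt(4389) / 33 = -25.31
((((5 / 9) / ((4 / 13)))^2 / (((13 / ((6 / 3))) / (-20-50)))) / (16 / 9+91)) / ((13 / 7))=-0.20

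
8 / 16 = 1 / 2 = 0.50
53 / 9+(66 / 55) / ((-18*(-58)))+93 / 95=6.87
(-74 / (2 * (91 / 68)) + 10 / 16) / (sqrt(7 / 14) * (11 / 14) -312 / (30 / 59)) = 5410075 * sqrt(2) / 191866770316 + 162498980 / 3689745583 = 0.04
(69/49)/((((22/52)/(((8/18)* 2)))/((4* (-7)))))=-19136/231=-82.84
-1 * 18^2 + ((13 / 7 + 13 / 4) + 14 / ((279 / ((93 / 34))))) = -455183 / 1428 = -318.76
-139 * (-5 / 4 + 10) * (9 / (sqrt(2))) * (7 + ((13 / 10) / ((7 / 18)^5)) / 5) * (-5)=19044494667 * sqrt(2) / 19208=1402175.27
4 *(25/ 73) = 1.37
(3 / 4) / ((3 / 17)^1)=17 / 4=4.25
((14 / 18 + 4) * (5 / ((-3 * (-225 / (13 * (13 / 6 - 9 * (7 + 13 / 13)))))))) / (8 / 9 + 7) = -234221 / 57510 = -4.07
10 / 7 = 1.43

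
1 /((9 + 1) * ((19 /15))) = 3 /38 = 0.08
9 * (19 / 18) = 19 / 2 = 9.50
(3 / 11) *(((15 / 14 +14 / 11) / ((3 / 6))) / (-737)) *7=-1083 / 89177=-0.01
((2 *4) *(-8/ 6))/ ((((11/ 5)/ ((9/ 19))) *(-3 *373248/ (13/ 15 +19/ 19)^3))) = 1372/ 102843675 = 0.00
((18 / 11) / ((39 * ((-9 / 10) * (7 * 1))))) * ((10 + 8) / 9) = -40 / 3003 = -0.01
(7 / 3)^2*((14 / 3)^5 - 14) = 26186678 / 2187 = 11973.79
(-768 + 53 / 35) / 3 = -255.50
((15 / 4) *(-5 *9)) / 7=-675 / 28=-24.11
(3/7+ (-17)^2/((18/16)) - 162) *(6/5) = 2402/21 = 114.38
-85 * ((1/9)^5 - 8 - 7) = 1275.00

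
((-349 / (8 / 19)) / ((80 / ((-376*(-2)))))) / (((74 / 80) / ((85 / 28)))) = -26490845 / 1036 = -25570.31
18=18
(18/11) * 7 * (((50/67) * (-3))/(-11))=2.33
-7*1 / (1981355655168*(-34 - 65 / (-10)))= 7 / 54487280517120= 0.00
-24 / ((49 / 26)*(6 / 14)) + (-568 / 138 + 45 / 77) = -176635 / 5313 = -33.25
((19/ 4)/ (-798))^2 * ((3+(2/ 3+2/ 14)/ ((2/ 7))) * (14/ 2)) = 5/ 3456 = 0.00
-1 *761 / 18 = -761 / 18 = -42.28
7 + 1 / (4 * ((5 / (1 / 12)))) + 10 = 17.00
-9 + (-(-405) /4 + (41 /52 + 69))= 4213 /26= 162.04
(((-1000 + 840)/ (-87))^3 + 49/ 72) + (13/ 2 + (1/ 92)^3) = 6871468575407/ 512768384064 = 13.40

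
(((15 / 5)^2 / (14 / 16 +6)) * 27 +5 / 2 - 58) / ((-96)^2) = -739 / 337920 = -0.00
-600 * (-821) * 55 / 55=492600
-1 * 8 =-8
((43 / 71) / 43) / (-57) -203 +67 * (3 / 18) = -517567 / 2698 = -191.83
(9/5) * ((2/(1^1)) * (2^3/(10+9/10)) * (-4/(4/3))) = -864/109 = -7.93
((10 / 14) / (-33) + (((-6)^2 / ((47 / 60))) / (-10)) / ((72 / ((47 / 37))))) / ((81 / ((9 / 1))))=-878 / 76923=-0.01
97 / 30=3.23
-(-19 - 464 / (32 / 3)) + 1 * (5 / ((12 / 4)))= 64.17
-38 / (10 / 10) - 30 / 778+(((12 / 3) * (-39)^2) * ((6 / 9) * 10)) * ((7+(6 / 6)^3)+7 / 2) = 181430363 / 389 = 466401.96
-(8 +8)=-16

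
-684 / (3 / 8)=-1824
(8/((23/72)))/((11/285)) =164160/253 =648.85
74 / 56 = 37 / 28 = 1.32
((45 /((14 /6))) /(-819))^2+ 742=301080823 /405769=742.00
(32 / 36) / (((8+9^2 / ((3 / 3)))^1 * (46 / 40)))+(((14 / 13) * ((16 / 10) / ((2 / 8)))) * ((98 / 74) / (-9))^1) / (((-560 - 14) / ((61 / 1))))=23507584 / 201844435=0.12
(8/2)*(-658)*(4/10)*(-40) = 42112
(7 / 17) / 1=7 / 17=0.41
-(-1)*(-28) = -28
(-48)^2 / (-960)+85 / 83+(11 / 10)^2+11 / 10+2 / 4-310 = -2561097 / 8300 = -308.57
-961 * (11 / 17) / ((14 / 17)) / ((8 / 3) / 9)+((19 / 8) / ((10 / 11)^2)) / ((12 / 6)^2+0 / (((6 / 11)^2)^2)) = -57067307 / 22400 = -2547.65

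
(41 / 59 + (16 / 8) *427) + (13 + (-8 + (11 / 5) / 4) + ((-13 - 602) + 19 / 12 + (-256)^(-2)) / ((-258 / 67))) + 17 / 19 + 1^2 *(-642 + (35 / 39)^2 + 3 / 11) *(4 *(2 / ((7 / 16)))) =-13194930275885217499 / 1233254427525120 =-10699.28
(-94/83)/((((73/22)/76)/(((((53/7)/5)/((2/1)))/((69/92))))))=-16659808/636195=-26.19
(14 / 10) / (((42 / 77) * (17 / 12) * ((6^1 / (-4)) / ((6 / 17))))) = -616 / 1445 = -0.43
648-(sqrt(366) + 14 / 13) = 627.79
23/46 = 1/2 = 0.50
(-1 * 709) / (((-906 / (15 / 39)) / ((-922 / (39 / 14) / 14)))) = -1634245 / 229671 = -7.12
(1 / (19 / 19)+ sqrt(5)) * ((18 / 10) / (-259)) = -9 * sqrt(5) / 1295 - 9 / 1295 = -0.02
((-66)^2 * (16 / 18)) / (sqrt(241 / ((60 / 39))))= 7744 * sqrt(15665) / 3133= 309.36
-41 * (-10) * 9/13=3690/13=283.85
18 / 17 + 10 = 188 / 17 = 11.06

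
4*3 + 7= 19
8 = 8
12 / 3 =4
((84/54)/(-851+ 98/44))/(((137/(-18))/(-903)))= -556248/2558201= -0.22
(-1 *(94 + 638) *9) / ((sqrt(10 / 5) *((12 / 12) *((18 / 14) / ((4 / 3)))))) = -3416 *sqrt(2) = -4830.95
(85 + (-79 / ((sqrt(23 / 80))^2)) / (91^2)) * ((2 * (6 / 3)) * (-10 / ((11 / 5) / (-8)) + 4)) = 2612824560 / 190463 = 13718.28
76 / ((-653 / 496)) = -37696 / 653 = -57.73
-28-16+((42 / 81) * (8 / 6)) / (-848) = -377791 / 8586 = -44.00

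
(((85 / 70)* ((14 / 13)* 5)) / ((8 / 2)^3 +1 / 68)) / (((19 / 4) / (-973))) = -22495760 / 1075191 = -20.92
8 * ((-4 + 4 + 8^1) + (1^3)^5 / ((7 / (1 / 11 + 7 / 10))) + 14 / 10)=5860 / 77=76.10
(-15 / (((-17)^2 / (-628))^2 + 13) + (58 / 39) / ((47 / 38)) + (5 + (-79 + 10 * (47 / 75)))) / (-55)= 1077119835076 / 875496446825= 1.23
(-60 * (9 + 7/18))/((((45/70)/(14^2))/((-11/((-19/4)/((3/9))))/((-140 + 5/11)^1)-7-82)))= 7222724371408/472473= 15287062.69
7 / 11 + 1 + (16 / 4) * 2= 106 / 11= 9.64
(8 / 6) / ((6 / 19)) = 38 / 9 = 4.22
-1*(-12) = 12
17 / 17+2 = 3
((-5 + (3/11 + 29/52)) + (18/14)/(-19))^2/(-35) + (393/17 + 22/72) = 710042153429723/30992371890480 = 22.91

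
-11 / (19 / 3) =-33 / 19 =-1.74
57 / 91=0.63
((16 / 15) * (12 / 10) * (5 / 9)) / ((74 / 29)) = 464 / 1665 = 0.28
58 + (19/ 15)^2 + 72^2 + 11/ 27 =3539708/ 675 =5244.01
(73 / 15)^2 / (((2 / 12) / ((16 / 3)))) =170528 / 225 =757.90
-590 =-590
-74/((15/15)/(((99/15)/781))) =-222/355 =-0.63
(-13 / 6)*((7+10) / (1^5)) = -221 / 6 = -36.83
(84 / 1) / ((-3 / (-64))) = 1792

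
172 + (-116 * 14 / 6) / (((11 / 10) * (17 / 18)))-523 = -611.53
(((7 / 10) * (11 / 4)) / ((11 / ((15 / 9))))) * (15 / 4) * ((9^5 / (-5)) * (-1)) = 413343 / 32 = 12916.97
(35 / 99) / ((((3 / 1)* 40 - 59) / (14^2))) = 1.14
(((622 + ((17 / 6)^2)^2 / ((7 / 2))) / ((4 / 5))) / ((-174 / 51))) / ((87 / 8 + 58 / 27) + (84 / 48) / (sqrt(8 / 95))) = -23951007685 / 1044325212 + 2222258445 * sqrt(190) / 2884326776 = -12.31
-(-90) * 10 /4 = 225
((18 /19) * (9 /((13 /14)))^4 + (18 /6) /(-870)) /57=1315686760061 /8970153270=146.67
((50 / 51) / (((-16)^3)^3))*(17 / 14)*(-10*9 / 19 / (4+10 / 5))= 0.00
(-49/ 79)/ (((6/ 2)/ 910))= -188.14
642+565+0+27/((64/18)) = 38867/32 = 1214.59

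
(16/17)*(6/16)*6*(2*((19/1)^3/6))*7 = 576156/17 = 33891.53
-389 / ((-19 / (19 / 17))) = 389 / 17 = 22.88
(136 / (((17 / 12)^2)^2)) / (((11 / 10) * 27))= 61440 / 54043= 1.14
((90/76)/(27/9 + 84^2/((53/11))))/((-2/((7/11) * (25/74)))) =-5565/64152968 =-0.00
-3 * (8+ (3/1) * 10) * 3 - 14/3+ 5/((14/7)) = -2065/6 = -344.17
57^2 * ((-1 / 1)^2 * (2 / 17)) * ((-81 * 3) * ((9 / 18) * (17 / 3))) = -263169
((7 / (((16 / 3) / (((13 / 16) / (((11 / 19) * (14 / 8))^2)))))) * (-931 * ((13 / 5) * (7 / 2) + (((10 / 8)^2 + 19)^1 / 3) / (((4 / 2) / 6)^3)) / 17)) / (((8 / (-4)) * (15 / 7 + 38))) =203599558617 / 1479723520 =137.59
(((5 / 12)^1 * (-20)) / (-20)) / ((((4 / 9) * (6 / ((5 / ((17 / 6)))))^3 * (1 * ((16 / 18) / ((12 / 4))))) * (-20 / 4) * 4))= -10125 / 2515456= -0.00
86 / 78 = 1.10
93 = 93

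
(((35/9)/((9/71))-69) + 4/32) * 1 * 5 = -123755/648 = -190.98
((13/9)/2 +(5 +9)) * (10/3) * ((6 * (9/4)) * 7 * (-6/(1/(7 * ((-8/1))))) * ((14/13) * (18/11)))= 392666400/143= 2745918.88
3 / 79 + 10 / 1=793 / 79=10.04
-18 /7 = -2.57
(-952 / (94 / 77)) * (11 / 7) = -57596 / 47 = -1225.45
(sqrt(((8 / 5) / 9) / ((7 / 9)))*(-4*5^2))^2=16000 / 7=2285.71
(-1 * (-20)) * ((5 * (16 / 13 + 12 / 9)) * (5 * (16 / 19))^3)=5120000000 / 267501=19140.12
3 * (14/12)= 7/2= 3.50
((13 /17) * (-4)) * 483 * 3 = -4432.24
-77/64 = -1.20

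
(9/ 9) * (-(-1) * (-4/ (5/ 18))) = -72/ 5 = -14.40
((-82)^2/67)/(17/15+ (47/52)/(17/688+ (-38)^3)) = 5499951239380/62109393357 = 88.55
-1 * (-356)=356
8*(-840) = -6720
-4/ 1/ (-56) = 1/ 14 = 0.07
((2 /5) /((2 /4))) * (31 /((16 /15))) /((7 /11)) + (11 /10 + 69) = 14929 /140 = 106.64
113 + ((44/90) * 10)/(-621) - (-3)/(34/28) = 10970459/95013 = 115.46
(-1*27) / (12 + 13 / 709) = -19143 / 8521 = -2.25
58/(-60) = -0.97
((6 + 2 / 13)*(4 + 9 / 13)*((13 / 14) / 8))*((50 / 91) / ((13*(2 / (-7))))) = -7625 / 15379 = -0.50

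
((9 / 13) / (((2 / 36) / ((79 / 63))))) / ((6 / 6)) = 1422 / 91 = 15.63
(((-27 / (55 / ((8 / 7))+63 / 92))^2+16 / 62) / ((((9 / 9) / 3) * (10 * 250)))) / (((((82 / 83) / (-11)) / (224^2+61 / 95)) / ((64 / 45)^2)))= -1047563608421877673984 / 1369560065476640625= -764.89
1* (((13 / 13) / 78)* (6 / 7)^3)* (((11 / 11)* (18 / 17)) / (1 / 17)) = 648 / 4459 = 0.15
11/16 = 0.69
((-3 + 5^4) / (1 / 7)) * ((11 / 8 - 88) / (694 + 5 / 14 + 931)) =-3520209 / 15170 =-232.05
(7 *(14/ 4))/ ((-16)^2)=49/ 512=0.10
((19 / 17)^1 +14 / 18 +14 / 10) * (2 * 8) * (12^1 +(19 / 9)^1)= 5122672 / 6885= 744.03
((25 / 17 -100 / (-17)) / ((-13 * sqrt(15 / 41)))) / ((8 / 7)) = -175 * sqrt(615) / 5304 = -0.82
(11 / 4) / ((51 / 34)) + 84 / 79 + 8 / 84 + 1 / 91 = 43175 / 14378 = 3.00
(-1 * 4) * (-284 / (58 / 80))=45440 / 29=1566.90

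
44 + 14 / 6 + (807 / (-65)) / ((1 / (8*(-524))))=10157867 / 195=52091.63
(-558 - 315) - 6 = -879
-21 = -21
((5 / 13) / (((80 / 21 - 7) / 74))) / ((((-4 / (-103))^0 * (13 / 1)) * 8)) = -3885 / 45292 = -0.09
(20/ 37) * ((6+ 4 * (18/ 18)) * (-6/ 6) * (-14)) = 2800/ 37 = 75.68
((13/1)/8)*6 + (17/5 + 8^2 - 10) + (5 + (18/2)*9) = 3063/20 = 153.15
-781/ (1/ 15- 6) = 11715/ 89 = 131.63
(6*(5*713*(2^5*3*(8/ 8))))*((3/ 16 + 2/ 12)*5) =3636300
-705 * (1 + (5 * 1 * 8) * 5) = -141705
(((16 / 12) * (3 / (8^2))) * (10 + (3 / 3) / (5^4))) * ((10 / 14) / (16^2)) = 893 / 512000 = 0.00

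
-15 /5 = -3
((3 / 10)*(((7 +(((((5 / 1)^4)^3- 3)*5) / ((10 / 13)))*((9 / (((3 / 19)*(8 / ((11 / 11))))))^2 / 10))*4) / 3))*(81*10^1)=417626582145147 / 160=2610166138407.17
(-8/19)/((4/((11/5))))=-22/95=-0.23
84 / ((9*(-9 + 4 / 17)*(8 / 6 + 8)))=-0.11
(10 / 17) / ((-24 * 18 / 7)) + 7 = 25669 / 3672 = 6.99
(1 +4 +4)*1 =9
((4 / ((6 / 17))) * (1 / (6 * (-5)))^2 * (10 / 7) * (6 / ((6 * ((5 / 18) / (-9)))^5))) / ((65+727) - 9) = -2007666 / 3171875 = -0.63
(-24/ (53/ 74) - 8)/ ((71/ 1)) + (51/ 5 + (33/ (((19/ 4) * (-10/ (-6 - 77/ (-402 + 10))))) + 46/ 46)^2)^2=9503406855189900843/ 7535650643987200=1261.13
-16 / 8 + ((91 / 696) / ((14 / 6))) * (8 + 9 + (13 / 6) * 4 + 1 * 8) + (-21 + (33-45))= -23047 / 696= -33.11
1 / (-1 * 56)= -1 / 56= -0.02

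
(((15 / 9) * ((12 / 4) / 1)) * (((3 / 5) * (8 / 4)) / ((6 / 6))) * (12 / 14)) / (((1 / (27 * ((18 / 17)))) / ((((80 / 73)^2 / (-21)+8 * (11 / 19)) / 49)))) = 56724318144 / 4132762067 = 13.73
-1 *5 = -5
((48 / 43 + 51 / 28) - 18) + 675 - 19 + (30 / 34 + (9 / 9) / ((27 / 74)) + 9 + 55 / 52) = 1175738674 / 1796067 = 654.62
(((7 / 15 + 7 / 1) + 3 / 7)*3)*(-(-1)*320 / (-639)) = -53056 / 4473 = -11.86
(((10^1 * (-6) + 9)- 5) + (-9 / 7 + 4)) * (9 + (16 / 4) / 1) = -4849 / 7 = -692.71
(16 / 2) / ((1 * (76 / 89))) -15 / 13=2029 / 247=8.21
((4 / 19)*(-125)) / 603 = -500 / 11457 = -0.04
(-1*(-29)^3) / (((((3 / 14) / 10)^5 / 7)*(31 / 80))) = 734551414016000000 / 7533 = 97511139521571.75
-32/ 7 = -4.57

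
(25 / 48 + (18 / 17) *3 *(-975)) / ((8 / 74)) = -93490675 / 3264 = -28642.98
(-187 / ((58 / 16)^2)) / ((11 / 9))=-9792 / 841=-11.64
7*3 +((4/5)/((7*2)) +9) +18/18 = 1087/35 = 31.06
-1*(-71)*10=710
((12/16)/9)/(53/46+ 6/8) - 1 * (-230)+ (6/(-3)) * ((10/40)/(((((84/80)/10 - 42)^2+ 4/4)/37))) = 8483629846493/36880011525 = 230.03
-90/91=-0.99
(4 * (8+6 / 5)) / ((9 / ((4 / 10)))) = 368 / 225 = 1.64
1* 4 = 4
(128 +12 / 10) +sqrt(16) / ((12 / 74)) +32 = 2788 / 15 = 185.87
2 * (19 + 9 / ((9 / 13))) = 64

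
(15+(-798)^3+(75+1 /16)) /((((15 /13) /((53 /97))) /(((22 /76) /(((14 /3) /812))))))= -1787057328005521 /147440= -12120573304.43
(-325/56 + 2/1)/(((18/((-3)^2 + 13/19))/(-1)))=1633/798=2.05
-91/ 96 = -0.95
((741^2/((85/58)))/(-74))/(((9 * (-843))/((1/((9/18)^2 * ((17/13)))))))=92001572/45070995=2.04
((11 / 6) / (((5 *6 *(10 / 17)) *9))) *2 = 187 / 8100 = 0.02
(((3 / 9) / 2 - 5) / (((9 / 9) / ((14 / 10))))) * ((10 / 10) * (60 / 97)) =-406 / 97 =-4.19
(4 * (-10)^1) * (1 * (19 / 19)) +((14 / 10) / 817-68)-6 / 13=-5759759 / 53105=-108.46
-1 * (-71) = 71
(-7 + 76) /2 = 69 /2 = 34.50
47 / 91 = 0.52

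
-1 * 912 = -912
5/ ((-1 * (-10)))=0.50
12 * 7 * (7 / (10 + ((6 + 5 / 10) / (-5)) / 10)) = 2800 / 47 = 59.57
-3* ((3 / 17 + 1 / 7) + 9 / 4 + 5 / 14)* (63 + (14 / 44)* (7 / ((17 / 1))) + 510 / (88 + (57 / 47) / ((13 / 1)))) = -165656063271 / 273775480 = -605.08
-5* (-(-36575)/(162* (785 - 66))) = -182875/116478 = -1.57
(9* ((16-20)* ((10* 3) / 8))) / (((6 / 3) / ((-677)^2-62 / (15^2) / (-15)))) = -1546860437 / 50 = -30937208.74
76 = 76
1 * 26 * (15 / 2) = 195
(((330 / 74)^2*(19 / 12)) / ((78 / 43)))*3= 7414275 / 142376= 52.08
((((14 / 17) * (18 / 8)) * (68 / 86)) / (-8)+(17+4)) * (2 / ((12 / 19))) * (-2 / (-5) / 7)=6479 / 1720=3.77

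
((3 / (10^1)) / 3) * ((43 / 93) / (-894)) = -0.00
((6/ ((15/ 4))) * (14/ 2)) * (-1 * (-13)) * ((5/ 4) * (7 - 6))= 182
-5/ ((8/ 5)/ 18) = -225/ 4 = -56.25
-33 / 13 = -2.54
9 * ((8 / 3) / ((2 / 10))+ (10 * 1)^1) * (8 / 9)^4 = 131.10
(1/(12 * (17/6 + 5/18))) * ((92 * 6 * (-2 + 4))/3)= 69/7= 9.86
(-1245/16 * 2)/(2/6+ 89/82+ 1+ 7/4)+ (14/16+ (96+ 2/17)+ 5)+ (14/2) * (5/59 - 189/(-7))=254.25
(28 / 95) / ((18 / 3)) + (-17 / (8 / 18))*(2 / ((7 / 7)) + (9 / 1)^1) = -479599 / 1140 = -420.70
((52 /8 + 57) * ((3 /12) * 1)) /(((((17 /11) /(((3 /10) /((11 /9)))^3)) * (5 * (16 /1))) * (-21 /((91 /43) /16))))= -10832211 /905738240000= -0.00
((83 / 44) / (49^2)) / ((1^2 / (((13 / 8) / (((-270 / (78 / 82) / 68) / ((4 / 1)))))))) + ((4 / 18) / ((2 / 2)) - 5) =-4.78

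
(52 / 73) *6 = 312 / 73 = 4.27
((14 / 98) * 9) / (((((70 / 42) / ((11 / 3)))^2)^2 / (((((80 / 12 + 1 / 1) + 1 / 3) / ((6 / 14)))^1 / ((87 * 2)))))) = 58564 / 18125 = 3.23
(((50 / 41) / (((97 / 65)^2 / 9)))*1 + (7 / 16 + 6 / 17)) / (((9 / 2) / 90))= 3000401675 / 26232292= 114.38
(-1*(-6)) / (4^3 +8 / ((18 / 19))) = 27 / 326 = 0.08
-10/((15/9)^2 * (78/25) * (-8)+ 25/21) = 70/477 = 0.15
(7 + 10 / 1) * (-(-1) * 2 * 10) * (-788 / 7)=-267920 / 7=-38274.29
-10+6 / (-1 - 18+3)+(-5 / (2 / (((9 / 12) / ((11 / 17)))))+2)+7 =-47 / 11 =-4.27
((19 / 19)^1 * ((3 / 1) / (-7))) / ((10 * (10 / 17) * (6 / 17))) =-289 / 1400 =-0.21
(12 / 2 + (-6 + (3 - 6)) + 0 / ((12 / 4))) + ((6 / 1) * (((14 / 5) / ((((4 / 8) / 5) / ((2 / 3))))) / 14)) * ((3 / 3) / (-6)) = -13 / 3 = -4.33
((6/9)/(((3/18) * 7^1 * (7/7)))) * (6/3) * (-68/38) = -272/133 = -2.05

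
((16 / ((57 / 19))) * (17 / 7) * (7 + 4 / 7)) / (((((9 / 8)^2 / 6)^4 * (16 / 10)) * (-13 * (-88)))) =302325432320 / 11171421261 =27.06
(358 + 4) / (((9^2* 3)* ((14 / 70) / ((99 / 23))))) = 19910 / 621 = 32.06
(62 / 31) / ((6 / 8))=8 / 3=2.67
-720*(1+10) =-7920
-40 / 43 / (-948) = 10 / 10191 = 0.00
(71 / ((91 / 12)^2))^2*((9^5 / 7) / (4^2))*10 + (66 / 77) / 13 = 3857783126622 / 480024727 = 8036.63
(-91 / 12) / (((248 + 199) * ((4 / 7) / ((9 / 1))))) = -637 / 2384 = -0.27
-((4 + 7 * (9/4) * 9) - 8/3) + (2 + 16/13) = -21817/156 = -139.85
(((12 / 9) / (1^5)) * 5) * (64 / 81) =1280 / 243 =5.27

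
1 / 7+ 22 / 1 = 155 / 7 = 22.14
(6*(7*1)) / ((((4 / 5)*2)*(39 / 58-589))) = -3045 / 68246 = -0.04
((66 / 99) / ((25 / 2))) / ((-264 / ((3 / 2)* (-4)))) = 1 / 825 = 0.00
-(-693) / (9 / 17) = 1309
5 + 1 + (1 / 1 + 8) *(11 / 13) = 177 / 13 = 13.62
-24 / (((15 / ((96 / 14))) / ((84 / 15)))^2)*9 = -884736 / 625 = -1415.58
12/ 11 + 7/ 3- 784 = -25759/ 33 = -780.58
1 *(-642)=-642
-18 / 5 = -3.60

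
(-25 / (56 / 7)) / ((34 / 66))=-825 / 136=-6.07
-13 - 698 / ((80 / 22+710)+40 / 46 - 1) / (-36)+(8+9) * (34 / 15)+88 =1844964191 / 16246530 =113.56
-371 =-371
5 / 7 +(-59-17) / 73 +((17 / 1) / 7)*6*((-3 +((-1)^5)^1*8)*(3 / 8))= -123527 / 2044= -60.43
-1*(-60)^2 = -3600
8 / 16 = 1 / 2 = 0.50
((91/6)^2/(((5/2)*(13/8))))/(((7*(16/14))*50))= 637/4500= 0.14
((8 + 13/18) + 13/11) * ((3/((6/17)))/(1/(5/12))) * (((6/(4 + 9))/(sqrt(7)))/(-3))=-166685 * sqrt(7)/216216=-2.04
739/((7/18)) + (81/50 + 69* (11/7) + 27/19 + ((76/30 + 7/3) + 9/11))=442727249/219450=2017.44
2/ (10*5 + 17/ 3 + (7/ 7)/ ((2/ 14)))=3/ 94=0.03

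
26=26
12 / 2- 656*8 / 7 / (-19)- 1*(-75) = 16021 / 133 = 120.46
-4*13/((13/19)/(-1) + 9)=-494/79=-6.25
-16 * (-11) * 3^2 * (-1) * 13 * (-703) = 14476176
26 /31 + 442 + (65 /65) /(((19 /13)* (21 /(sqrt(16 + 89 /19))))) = 13* sqrt(7467) /7581 + 13728 /31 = 442.99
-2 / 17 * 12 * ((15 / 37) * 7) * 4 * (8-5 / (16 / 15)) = -33390 / 629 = -53.08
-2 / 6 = -1 / 3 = -0.33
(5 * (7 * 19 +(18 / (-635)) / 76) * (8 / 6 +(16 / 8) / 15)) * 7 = 247114637 / 36195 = 6827.31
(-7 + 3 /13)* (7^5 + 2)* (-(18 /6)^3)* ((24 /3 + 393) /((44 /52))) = 1455928344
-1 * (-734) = 734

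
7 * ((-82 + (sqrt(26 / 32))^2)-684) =-85701 / 16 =-5356.31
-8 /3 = -2.67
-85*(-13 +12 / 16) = 1041.25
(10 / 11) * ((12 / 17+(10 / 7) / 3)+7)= 29210 / 3927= 7.44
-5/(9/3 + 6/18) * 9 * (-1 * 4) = 54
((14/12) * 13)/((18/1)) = 0.84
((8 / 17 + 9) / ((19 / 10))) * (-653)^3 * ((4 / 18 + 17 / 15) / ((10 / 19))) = -2734609101217 / 765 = -3574652419.89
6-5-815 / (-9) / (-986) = 8059 / 8874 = 0.91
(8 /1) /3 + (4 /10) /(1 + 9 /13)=479 /165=2.90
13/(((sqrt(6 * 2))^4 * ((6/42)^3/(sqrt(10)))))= 4459 * sqrt(10)/144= 97.92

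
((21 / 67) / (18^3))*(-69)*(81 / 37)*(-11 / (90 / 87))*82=2105719 / 297480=7.08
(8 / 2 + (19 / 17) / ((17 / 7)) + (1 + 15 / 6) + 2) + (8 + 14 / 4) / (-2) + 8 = 14115 / 1156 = 12.21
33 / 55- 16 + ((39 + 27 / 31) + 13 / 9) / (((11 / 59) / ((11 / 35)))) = 54.25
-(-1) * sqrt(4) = 2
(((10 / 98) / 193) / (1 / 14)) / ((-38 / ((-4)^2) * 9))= -80 / 231021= -0.00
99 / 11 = 9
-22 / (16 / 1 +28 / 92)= -506 / 375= -1.35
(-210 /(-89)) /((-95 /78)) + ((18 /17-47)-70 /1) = -3388653 /28747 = -117.88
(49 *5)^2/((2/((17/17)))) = 60025/2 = 30012.50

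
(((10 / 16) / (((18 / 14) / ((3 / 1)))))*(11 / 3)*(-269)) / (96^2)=-0.16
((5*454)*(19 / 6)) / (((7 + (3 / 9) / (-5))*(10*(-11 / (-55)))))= 107825 / 208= 518.39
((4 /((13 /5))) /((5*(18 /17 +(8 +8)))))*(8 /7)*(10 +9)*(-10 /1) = -10336 /2639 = -3.92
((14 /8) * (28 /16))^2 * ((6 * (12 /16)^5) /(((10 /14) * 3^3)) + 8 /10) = 5371037 /655360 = 8.20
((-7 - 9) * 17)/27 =-272/27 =-10.07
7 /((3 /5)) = 35 /3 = 11.67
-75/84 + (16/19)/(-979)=-465473/520828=-0.89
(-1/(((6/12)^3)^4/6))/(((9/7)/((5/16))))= -17920/3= -5973.33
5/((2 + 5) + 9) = 0.31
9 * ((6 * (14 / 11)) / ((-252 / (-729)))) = 2187 / 11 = 198.82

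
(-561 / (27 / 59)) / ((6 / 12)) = -22066 / 9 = -2451.78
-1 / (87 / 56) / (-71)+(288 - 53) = 1451651 / 6177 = 235.01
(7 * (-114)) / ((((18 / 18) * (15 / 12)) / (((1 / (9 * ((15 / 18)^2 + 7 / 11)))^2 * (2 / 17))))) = -12359424 / 23606965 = -0.52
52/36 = 13/9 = 1.44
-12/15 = -4/5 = -0.80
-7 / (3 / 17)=-119 / 3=-39.67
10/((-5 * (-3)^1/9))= 6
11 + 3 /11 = 124 /11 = 11.27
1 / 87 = 0.01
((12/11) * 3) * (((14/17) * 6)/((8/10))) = 3780/187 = 20.21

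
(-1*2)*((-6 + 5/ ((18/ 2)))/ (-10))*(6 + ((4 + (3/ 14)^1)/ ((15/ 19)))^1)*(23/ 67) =-383341/ 90450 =-4.24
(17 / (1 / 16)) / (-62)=-136 / 31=-4.39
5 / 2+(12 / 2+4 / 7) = 127 / 14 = 9.07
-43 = -43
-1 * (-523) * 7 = 3661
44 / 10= 22 / 5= 4.40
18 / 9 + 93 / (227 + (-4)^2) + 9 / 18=467 / 162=2.88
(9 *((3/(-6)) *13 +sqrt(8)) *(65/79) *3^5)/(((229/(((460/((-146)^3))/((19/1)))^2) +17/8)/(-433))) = 42330077185500/31626921059017503223-13024639134000 *sqrt(2)/31626921059017503223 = 0.00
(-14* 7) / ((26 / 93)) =-4557 / 13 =-350.54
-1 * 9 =-9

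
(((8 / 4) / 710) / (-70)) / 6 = -1 / 149100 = -0.00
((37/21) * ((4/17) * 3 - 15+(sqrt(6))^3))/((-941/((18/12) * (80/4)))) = 89910/111979 - 2220 * sqrt(6)/6587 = -0.02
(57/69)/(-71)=-0.01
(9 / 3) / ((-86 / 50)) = -75 / 43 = -1.74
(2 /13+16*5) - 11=899 /13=69.15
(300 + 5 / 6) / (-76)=-95 / 24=-3.96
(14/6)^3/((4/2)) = 343/54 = 6.35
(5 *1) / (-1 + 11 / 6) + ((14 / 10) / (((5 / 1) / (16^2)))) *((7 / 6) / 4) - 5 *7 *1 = -607 / 75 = -8.09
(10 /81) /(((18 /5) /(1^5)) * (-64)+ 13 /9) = -50 /92727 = -0.00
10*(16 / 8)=20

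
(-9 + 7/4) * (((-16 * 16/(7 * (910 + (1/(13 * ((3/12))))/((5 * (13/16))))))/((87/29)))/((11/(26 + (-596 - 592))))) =-130170560/12688731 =-10.26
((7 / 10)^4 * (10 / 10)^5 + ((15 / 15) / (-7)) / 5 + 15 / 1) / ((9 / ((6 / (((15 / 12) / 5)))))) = 1064807 / 26250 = 40.56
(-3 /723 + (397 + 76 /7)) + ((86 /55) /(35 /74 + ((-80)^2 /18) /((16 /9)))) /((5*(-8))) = 130557045581 /320108250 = 407.85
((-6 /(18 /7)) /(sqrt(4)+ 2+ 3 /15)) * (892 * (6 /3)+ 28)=-3020 /3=-1006.67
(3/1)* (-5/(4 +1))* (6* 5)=-90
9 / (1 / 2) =18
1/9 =0.11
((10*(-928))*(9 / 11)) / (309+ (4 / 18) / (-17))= -2555712 / 104005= -24.57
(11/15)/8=11/120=0.09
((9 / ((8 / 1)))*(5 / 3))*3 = 45 / 8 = 5.62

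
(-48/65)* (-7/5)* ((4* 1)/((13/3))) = 4032/4225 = 0.95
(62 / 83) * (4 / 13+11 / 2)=4681 / 1079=4.34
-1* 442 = -442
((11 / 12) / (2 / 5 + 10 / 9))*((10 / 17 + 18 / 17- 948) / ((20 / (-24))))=199089 / 289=688.89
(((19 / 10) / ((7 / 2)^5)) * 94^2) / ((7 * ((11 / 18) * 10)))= 24175296 / 32353475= 0.75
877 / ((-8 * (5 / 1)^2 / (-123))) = 107871 / 200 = 539.36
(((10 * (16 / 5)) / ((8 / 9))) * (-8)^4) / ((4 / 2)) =73728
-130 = -130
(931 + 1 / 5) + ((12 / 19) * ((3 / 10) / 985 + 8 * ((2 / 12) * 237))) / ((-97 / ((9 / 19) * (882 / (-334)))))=26893248836082 / 28800607075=933.77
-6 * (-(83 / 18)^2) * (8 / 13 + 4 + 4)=1099.10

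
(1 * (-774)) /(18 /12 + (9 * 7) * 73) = -516 /3067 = -0.17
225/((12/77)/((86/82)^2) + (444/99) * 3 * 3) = 10677975/1922288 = 5.55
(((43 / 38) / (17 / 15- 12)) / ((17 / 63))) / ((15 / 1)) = -2709 / 105298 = -0.03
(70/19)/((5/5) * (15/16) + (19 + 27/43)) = 48160/268831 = 0.18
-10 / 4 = -5 / 2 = -2.50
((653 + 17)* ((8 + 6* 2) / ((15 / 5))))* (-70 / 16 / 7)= -8375 / 3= -2791.67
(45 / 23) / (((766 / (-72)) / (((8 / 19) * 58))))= -751680 / 167371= -4.49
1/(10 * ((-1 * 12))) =-0.01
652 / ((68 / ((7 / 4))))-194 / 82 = 40185 / 2788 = 14.41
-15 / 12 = -5 / 4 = -1.25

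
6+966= 972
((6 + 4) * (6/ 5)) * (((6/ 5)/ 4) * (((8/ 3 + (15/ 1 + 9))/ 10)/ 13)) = 48/ 65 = 0.74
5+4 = 9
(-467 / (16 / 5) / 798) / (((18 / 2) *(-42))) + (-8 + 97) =429543391 / 4826304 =89.00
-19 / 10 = -1.90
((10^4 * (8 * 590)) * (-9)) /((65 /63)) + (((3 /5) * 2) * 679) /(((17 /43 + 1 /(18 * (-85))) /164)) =-138873560824656 /337571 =-411390672.85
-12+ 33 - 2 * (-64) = 149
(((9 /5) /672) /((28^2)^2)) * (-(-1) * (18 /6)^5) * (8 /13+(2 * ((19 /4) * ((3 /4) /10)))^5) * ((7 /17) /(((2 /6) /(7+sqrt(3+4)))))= 74437599672567 * sqrt(7) /71218745049088000000+74437599672567 /10174106435584000000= 0.00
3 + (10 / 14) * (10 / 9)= 239 / 63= 3.79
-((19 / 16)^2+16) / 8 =-4457 / 2048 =-2.18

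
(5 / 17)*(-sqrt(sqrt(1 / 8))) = -0.17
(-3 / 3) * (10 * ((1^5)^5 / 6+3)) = -95 / 3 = -31.67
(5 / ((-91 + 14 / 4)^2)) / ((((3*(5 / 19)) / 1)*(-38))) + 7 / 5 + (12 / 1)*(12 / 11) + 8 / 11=15379853 / 1010625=15.22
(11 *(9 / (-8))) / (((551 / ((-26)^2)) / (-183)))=3061773 / 1102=2778.38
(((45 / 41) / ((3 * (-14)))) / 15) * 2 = -1 / 287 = -0.00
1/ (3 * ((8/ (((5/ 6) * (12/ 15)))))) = 1/ 36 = 0.03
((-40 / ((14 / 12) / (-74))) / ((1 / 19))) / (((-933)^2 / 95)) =10685600 / 2031141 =5.26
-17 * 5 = -85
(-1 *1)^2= 1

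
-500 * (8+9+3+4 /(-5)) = -9600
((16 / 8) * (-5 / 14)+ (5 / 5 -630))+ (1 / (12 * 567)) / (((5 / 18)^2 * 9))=-425057 / 675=-629.71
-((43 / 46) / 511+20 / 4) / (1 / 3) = -352719 / 23506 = -15.01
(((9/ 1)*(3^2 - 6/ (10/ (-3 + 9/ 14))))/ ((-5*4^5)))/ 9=-729/ 358400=-0.00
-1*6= -6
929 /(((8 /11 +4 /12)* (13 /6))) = 404.27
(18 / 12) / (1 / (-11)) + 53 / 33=-983 / 66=-14.89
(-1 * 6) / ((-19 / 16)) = 96 / 19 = 5.05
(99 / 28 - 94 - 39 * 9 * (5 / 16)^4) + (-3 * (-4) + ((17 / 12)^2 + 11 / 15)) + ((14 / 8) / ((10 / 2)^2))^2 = -204029534273 / 2580480000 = -79.07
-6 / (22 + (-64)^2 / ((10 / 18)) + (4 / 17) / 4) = -170 / 209521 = -0.00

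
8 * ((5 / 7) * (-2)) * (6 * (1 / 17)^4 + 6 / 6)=-6682160 / 584647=-11.43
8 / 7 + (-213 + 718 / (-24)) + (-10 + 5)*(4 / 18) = -61207 / 252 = -242.88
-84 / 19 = -4.42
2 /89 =0.02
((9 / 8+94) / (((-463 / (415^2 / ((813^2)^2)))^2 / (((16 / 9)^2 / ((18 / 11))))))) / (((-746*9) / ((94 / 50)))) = -3734371887855400 / 100130230601700891801824431758206997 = -0.00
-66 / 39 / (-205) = 22 / 2665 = 0.01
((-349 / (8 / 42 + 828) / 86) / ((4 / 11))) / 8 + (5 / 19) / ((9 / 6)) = 474032557 / 2728178688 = 0.17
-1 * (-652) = 652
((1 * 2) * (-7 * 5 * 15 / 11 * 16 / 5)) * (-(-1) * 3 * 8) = -80640 / 11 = -7330.91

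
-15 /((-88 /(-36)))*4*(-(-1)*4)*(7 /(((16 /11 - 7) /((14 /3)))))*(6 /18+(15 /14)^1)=49560 /61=812.46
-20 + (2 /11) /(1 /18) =-184 /11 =-16.73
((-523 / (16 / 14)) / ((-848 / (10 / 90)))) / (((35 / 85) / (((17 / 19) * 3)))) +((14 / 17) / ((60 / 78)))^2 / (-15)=4392797599 / 13969104000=0.31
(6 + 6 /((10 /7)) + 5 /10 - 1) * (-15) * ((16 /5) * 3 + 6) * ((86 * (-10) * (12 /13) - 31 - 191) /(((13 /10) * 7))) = 253381.05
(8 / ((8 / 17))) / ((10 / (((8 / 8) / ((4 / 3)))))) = 1.28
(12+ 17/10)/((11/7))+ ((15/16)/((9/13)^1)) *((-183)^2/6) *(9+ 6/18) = 93129533/1320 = 70552.68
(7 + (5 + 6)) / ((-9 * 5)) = -2 / 5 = -0.40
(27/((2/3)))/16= 2.53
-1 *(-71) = 71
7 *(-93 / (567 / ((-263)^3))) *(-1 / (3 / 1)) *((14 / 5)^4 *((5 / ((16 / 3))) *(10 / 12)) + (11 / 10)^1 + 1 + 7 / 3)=-2218519727438 / 6075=-365188432.50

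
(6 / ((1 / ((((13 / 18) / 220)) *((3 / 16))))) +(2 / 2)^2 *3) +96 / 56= 116251 / 24640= 4.72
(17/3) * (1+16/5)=119/5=23.80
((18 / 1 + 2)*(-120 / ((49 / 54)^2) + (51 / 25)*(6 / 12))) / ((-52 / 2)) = 17373549 / 156065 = 111.32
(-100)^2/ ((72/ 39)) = 16250/ 3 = 5416.67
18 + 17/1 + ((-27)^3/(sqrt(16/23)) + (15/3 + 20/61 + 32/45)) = 112652/2745-19683 * sqrt(23)/4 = -23558.05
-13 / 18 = -0.72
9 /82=0.11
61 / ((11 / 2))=122 / 11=11.09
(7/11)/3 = 7/33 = 0.21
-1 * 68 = -68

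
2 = 2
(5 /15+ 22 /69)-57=-1296 /23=-56.35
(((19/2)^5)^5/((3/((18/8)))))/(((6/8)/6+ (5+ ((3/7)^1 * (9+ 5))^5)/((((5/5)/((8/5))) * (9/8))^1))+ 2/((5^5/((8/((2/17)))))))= 7853329323696607554651435867417103125/41774561804419072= 187993098777779459930.79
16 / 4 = 4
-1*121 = -121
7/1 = 7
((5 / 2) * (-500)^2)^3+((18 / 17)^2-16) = 70556640624999995700 / 289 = 244140624999999985.12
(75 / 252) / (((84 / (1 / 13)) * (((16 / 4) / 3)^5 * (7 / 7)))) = 675 / 10436608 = 0.00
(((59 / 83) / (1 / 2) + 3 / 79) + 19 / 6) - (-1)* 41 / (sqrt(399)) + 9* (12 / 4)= 41* sqrt(399) / 399 + 1244243 / 39342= 33.68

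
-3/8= -0.38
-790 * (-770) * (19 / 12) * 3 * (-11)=-31783675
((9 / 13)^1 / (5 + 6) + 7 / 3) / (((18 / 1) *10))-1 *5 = -96268 / 19305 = -4.99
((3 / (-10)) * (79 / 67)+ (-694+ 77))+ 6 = -409607 / 670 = -611.35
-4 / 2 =-2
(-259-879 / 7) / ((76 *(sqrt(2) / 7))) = -673 *sqrt(2) / 38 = -25.05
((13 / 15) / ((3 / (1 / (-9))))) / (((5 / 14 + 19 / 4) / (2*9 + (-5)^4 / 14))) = -1754 / 4455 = -0.39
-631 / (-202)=631 / 202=3.12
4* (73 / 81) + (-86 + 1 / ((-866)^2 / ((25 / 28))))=-140145775607 / 1700900208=-82.40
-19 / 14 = -1.36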